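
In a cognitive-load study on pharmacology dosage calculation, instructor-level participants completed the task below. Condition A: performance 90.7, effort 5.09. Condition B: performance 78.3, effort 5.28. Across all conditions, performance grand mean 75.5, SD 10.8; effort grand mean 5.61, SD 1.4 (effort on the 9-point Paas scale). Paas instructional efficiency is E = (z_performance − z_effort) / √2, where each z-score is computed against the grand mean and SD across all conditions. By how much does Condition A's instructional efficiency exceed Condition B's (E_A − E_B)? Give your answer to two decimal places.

Condition A: z_P = (90.7 − 75.5)/10.8 = 1.4074; z_E = (5.09 − 5.61)/1.4 = -0.3714; E_A = (1.4074 − (-0.3714))/√2 = 1.2578.
Condition B: z_P = (78.3 − 75.5)/10.8 = 0.2593; z_E = (5.28 − 5.61)/1.4 = -0.2357; E_B = (0.2593 − (-0.2357))/√2 = 0.3500.
E_A − E_B = 1.2578 − 0.3500 = 0.9078 ≈ 0.91.

0.91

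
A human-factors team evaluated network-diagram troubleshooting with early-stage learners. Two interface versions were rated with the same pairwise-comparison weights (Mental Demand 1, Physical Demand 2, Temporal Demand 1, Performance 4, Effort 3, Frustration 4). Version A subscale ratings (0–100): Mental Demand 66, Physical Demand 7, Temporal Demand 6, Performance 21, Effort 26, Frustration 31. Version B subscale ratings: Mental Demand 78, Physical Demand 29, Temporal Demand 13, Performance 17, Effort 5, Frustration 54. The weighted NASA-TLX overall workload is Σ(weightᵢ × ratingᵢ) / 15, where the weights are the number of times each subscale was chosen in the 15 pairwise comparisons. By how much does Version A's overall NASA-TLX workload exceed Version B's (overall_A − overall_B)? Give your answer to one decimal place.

Version A weighted sum = 1·66 + 2·7 + 1·6 + 4·21 + 3·26 + 4·31 = 66 + 14 + 6 + 84 + 78 + 124 = 372; overall_A = 372/15 = 24.8000.
Version B weighted sum = 1·78 + 2·29 + 1·13 + 4·17 + 3·5 + 4·54 = 78 + 58 + 13 + 68 + 15 + 216 = 448; overall_B = 448/15 = 29.8667.
Difference = 24.8000 − 29.8667 = -5.0667 ≈ -5.1.

-5.1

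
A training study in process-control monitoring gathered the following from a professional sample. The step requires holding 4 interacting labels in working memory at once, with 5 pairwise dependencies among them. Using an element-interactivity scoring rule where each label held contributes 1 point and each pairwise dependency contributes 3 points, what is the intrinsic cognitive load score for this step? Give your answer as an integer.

Element contribution: 4 × 1 = 4.
Interaction contribution: 5 × 3 = 15.
Intrinsic load = 4 + 15 = 19.

19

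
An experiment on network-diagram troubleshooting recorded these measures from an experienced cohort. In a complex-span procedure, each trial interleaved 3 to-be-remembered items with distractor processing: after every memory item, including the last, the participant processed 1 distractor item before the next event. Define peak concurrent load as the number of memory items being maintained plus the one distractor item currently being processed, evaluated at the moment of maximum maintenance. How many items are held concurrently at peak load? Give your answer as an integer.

Maintenance is greatest during the distractor(s) after memory item 3: all 3 memory items are being held.
One distractor item is concurrently being processed.
Peak concurrent load = 3 + 1 = 4 items.

4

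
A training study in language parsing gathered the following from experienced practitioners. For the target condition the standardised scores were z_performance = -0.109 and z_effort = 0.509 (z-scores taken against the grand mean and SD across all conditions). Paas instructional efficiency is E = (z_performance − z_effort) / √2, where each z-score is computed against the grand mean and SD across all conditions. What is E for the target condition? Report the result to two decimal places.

-0.44

z_P − z_E = -0.109 − 0.509 = -0.6180.
E = -0.6180 / √2 = -0.6180 / 1.41421 = -0.4370 ≈ -0.44.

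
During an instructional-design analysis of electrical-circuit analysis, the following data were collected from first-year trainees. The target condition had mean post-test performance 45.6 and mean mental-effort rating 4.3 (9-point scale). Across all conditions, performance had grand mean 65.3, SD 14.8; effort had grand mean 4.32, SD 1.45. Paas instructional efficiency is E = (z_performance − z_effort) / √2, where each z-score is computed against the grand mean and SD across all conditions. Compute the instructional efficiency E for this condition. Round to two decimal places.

z_performance = (45.6 − 65.3) / 14.8 = -19.7000 / 14.8 = -1.3311.
z_effort = (4.3 − 4.32) / 1.45 = -0.0200 / 1.45 = -0.0138.
z_P − z_E = -1.3311 − (-0.0138) = -1.3173.
E = -1.3173 / √2 = -1.3173 / 1.41421 = -0.9315 ≈ -0.93.

-0.93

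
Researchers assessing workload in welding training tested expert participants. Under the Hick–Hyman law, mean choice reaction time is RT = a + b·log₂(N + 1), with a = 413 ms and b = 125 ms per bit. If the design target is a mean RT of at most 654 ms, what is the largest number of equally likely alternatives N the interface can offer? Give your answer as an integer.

2

Set 413 + 125·log₂(N + 1) ≤ 654.
log₂(N + 1) ≤ (654 − 413) / 125 = 1.9280.
N + 1 ≤ 2^1.9280 = 3.8053.
N ≤ 2.8053, so the largest integer N is 2.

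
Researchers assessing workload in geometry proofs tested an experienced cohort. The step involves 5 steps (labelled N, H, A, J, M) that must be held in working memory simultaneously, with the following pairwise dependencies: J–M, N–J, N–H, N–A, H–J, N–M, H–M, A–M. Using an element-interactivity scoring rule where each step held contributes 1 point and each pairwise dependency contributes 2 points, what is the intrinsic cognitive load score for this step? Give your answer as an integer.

Count of steps held simultaneously: 5.
Count of pairwise dependencies listed: 8.
Element contribution: 5 × 1 = 5.
Interaction contribution: 8 × 2 = 16.
Intrinsic load = 5 + 16 = 21.

21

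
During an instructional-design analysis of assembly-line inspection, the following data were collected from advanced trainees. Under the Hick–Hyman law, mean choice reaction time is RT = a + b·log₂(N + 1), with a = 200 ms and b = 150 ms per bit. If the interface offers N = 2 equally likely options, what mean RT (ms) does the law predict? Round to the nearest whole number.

438

log₂(2 + 1) = log₂(3) = 1.5850.
RT = 200 + 150 × 1.5850 = 200 + 237.7500 = 437.7500 ms.
≈ 438 ms.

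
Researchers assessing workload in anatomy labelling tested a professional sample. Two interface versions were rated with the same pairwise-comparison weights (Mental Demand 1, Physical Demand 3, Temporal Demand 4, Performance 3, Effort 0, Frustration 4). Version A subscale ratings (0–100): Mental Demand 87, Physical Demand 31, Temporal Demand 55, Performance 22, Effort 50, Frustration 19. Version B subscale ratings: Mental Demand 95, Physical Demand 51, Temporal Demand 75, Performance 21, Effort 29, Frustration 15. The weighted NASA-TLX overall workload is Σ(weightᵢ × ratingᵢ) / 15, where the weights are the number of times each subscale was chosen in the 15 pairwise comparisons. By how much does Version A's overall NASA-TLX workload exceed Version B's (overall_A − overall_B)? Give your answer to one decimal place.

-8.6

Version A weighted sum = 1·87 + 3·31 + 4·55 + 3·22 + 0·50 + 4·19 = 87 + 93 + 220 + 66 + 0 + 76 = 542; overall_A = 542/15 = 36.1333.
Version B weighted sum = 1·95 + 3·51 + 4·75 + 3·21 + 0·29 + 4·15 = 95 + 153 + 300 + 63 + 0 + 60 = 671; overall_B = 671/15 = 44.7333.
Difference = 36.1333 − 44.7333 = -8.6000 ≈ -8.6.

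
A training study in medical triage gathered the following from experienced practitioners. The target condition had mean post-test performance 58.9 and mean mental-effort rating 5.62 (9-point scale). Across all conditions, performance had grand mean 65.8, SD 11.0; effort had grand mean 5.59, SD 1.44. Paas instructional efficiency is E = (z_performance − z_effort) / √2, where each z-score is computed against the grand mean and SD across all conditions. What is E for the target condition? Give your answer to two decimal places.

z_performance = (58.9 − 65.8) / 11.0 = -6.9000 / 11.0 = -0.6273.
z_effort = (5.62 − 5.59) / 1.44 = 0.0300 / 1.44 = 0.0208.
z_P − z_E = -0.6273 − 0.0208 = -0.6481.
E = -0.6481 / √2 = -0.6481 / 1.41421 = -0.4583 ≈ -0.46.

-0.46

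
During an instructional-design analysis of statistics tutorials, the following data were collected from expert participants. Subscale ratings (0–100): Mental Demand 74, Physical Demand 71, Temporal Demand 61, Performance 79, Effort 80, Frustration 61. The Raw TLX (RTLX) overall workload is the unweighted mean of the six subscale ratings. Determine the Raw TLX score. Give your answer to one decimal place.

71.0

Sum of ratings = 74 + 71 + 61 + 79 + 80 + 61 = 426.
RTLX = 426 / 6 = 71.0000 ≈ 71.0.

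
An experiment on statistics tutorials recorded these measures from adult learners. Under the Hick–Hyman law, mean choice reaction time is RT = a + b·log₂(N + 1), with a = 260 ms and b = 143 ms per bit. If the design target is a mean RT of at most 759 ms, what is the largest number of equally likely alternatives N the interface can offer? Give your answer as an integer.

Set 260 + 143·log₂(N + 1) ≤ 759.
log₂(N + 1) ≤ (759 − 260) / 143 = 3.4895.
N + 1 ≤ 2^3.4895 = 11.2317.
N ≤ 10.2317, so the largest integer N is 10.

10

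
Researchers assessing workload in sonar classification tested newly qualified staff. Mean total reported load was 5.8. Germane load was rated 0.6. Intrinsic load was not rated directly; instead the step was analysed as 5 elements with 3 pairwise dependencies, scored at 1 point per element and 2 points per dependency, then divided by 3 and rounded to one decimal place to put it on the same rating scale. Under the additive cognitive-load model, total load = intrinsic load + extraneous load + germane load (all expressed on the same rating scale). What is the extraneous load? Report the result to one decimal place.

1.5

Intrinsic (element-interactivity): (5 × 1 + 3 × 2) / 3 = 11 / 3 = 3.6667 → 3.7.
extraneous load = total − intrinsic − germane
             = 5.8 − 3.7 − 0.6 = 1.5.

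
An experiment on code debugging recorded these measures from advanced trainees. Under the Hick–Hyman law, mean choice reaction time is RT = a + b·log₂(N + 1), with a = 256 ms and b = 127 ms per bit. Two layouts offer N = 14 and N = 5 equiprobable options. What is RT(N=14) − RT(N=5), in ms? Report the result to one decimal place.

167.9

RT(14) = 256 + 127·log₂(15) = 256 + 127·3.9069 = 752.1763 ms.
RT(5) = 256 + 127·log₂(6) = 256 + 127·2.5850 = 584.2950 ms.
Difference = 752.1763 − 584.2950 = 167.8813 ≈ 167.9 ms.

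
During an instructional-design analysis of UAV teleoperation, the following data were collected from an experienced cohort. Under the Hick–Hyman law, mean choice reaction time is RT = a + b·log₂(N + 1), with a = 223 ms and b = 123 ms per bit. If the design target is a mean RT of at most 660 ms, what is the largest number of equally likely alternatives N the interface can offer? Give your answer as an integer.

10

Set 223 + 123·log₂(N + 1) ≤ 660.
log₂(N + 1) ≤ (660 − 223) / 123 = 3.5528.
N + 1 ≤ 2^3.5528 = 11.7354.
N ≤ 10.7354, so the largest integer N is 10.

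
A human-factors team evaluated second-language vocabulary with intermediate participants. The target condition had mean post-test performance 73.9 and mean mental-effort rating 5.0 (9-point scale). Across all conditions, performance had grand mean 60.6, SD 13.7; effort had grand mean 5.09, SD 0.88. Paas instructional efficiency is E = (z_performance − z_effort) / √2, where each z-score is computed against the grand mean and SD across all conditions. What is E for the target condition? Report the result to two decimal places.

0.76

z_performance = (73.9 − 60.6) / 13.7 = 13.3000 / 13.7 = 0.9708.
z_effort = (5.0 − 5.09) / 0.88 = -0.0900 / 0.88 = -0.1023.
z_P − z_E = 0.9708 − (-0.1023) = 1.0731.
E = 1.0731 / √2 = 1.0731 / 1.41421 = 0.7588 ≈ 0.76.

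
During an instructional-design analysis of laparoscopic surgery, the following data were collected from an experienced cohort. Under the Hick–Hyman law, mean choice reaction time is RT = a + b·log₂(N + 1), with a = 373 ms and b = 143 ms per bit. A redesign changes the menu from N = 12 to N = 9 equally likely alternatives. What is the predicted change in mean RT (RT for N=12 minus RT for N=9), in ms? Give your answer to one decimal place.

54.1

RT(12) = 373 + 143·log₂(13) = 373 + 143·3.7004 = 902.1572 ms.
RT(9) = 373 + 143·log₂(10) = 373 + 143·3.3219 = 848.0317 ms.
Difference = 902.1572 − 848.0317 = 54.1255 ≈ 54.1 ms.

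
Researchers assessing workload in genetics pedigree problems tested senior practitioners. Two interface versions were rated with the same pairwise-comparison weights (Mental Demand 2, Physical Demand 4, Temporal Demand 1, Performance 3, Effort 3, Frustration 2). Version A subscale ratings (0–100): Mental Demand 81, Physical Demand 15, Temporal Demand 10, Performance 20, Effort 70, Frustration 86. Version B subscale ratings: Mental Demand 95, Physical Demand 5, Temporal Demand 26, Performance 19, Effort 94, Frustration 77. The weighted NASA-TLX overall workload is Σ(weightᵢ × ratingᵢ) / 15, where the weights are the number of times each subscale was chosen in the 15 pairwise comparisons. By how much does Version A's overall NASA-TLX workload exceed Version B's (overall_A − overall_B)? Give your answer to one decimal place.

-3.7

Version A weighted sum = 2·81 + 4·15 + 1·10 + 3·20 + 3·70 + 2·86 = 162 + 60 + 10 + 60 + 210 + 172 = 674; overall_A = 674/15 = 44.9333.
Version B weighted sum = 2·95 + 4·5 + 1·26 + 3·19 + 3·94 + 2·77 = 190 + 20 + 26 + 57 + 282 + 154 = 729; overall_B = 729/15 = 48.6000.
Difference = 44.9333 − 48.6000 = -3.6667 ≈ -3.7.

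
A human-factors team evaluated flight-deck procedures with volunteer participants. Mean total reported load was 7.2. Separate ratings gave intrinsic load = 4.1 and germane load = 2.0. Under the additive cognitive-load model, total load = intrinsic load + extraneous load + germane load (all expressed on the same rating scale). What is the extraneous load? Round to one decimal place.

extraneous load = total − intrinsic − germane
             = 7.2 − 4.1 − 2.0 = 1.1.

1.1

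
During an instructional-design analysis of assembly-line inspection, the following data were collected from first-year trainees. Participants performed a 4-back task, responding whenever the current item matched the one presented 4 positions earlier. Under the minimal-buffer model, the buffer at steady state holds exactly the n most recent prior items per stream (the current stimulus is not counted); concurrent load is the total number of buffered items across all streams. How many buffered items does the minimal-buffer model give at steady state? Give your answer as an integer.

The buffer holds the 4 most recent prior items.
Steady-state concurrent load = 4 items.

4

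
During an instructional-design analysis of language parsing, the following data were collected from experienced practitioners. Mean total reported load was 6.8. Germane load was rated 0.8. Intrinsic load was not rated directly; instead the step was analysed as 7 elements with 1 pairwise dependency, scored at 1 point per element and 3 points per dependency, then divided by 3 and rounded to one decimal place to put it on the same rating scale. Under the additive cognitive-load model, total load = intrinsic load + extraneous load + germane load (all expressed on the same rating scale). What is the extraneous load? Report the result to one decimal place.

Intrinsic (element-interactivity): (7 × 1 + 1 × 3) / 3 = 10 / 3 = 3.3333 → 3.3.
extraneous load = total − intrinsic − germane
             = 6.8 − 3.3 − 0.8 = 2.7.

2.7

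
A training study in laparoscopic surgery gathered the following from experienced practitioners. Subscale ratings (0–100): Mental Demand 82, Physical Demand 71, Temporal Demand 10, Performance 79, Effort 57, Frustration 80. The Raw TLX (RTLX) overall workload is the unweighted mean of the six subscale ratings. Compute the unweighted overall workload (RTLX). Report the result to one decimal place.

63.2

Sum of ratings = 82 + 71 + 10 + 79 + 57 + 80 = 379.
RTLX = 379 / 6 = 63.1667 ≈ 63.2.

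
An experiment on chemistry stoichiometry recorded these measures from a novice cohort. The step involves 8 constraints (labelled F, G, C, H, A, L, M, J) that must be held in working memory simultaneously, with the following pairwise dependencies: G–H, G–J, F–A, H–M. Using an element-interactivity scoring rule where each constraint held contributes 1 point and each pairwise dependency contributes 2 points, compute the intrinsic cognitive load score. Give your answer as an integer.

Count of constraints held simultaneously: 8.
Count of pairwise dependencies listed: 4.
Element contribution: 8 × 1 = 8.
Interaction contribution: 4 × 2 = 8.
Intrinsic load = 8 + 8 = 16.

16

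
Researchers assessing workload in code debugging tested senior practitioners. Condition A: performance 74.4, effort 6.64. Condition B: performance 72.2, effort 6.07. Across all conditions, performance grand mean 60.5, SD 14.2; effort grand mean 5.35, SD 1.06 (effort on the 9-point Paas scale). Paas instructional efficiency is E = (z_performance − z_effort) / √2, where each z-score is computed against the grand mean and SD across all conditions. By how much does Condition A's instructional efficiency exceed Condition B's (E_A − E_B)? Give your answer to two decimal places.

-0.27

Condition A: z_P = (74.4 − 60.5)/14.2 = 0.9789; z_E = (6.64 − 5.35)/1.06 = 1.2170; E_A = (0.9789 − 1.2170)/√2 = -0.1684.
Condition B: z_P = (72.2 − 60.5)/14.2 = 0.8239; z_E = (6.07 − 5.35)/1.06 = 0.6792; E_B = (0.8239 − 0.6792)/√2 = 0.1023.
E_A − E_B = -0.1684 − 0.1023 = -0.2707 ≈ -0.27.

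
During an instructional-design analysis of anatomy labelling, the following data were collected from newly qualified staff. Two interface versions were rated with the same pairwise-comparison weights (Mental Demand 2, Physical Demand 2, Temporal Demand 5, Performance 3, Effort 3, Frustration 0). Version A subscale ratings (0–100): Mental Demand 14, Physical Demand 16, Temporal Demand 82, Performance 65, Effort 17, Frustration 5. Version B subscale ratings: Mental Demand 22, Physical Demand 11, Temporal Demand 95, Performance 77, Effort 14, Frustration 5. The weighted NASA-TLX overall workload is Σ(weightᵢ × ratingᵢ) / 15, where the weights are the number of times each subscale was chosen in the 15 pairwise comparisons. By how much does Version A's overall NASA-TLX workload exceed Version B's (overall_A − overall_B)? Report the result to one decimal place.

-6.5

Version A weighted sum = 2·14 + 2·16 + 5·82 + 3·65 + 3·17 + 0·5 = 28 + 32 + 410 + 195 + 51 + 0 = 716; overall_A = 716/15 = 47.7333.
Version B weighted sum = 2·22 + 2·11 + 5·95 + 3·77 + 3·14 + 0·5 = 44 + 22 + 475 + 231 + 42 + 0 = 814; overall_B = 814/15 = 54.2667.
Difference = 47.7333 − 54.2667 = -6.5334 ≈ -6.5.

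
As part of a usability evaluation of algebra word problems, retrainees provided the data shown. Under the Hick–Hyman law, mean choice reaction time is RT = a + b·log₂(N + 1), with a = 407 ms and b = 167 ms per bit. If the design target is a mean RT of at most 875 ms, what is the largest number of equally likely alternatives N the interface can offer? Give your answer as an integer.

Set 407 + 167·log₂(N + 1) ≤ 875.
log₂(N + 1) ≤ (875 − 407) / 167 = 2.8024.
N + 1 ≤ 2^2.8024 = 6.9760.
N ≤ 5.9760, so the largest integer N is 5.

5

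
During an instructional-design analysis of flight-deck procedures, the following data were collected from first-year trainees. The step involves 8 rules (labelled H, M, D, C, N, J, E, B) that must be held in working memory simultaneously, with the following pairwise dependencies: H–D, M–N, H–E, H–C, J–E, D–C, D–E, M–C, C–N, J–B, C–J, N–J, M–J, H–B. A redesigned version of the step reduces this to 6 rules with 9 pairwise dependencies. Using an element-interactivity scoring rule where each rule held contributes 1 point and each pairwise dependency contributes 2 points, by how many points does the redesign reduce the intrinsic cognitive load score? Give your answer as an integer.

Original: 8 × 1 + 14 × 2 = 8 + 28 = 36.
Redesigned: 6 × 1 + 9 × 2 = 6 + 18 = 24.
Reduction = 36 − 24 = 12.

12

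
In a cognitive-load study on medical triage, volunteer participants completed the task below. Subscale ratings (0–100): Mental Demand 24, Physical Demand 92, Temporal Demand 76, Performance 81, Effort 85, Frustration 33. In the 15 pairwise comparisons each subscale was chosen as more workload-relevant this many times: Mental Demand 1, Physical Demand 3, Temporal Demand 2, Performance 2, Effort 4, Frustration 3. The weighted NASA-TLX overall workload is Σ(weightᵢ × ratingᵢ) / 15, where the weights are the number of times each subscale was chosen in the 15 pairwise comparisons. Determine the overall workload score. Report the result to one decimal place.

The tallies are the weights (they sum to 15).
Weighted sum = 1·24 + 3·92 + 2·76 + 2·81 + 4·85 + 3·33
            = 24 + 276 + 152 + 162 + 340 + 99 = 1053.
Overall workload = 1053 / 15 = 70.2000 ≈ 70.2.

70.2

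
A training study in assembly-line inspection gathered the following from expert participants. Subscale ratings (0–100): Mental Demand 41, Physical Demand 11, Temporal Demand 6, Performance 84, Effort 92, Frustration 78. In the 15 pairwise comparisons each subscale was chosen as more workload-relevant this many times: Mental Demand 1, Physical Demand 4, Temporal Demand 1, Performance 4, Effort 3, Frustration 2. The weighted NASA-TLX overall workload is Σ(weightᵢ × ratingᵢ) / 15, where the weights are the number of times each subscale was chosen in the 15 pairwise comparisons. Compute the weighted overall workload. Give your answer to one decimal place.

57.3

The tallies are the weights (they sum to 15).
Weighted sum = 1·41 + 4·11 + 1·6 + 4·84 + 3·92 + 2·78
            = 41 + 44 + 6 + 336 + 276 + 156 = 859.
Overall workload = 859 / 15 = 57.2667 ≈ 57.3.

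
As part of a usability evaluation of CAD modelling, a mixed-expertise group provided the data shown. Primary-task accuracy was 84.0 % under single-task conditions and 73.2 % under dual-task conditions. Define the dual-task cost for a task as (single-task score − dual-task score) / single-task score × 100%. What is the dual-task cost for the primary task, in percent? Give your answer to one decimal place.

Cost = (84.0 − 73.2) / 84.0 × 100%
     = 10.8000 / 84.0 × 100% = 12.8571%.
≈ 12.9%.

12.9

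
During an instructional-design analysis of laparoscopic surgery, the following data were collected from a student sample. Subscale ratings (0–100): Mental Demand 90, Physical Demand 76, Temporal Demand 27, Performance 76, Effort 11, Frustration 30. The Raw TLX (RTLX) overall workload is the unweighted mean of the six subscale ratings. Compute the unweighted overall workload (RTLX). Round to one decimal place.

51.7

Sum of ratings = 90 + 76 + 27 + 76 + 11 + 30 = 310.
RTLX = 310 / 6 = 51.6667 ≈ 51.7.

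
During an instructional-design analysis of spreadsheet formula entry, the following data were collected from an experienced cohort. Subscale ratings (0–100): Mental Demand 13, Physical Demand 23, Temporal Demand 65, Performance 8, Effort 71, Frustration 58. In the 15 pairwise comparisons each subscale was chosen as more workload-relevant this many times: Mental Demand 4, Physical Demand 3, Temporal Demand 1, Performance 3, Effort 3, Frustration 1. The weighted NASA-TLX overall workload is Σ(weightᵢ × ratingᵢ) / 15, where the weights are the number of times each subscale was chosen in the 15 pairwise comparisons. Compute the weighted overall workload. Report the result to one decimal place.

The tallies are the weights (they sum to 15).
Weighted sum = 4·13 + 3·23 + 1·65 + 3·8 + 3·71 + 1·58
            = 52 + 69 + 65 + 24 + 213 + 58 = 481.
Overall workload = 481 / 15 = 32.0667 ≈ 32.1.

32.1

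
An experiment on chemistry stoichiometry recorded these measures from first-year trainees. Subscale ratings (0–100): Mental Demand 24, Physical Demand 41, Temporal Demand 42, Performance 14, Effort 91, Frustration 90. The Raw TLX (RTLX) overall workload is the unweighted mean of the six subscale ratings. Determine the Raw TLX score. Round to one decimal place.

Sum of ratings = 24 + 41 + 42 + 14 + 91 + 90 = 302.
RTLX = 302 / 6 = 50.3333 ≈ 50.3.

50.3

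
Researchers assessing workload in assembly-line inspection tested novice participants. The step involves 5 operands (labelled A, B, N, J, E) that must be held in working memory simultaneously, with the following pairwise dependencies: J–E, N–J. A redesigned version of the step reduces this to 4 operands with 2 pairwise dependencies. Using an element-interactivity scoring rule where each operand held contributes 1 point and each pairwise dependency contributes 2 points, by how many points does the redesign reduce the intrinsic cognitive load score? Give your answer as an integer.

Original: 5 × 1 + 2 × 2 = 5 + 4 = 9.
Redesigned: 4 × 1 + 2 × 2 = 4 + 4 = 8.
Reduction = 9 − 8 = 1.

1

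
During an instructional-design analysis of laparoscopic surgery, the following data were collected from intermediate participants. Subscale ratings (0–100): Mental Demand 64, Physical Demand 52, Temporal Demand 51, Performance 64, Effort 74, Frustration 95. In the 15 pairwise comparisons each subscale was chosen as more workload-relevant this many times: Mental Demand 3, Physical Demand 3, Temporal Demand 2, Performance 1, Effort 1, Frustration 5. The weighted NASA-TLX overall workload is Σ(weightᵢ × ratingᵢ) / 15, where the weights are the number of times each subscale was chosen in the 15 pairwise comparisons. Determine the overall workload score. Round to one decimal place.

The tallies are the weights (they sum to 15).
Weighted sum = 3·64 + 3·52 + 2·51 + 1·64 + 1·74 + 5·95
            = 192 + 156 + 102 + 64 + 74 + 475 = 1063.
Overall workload = 1063 / 15 = 70.8667 ≈ 70.9.

70.9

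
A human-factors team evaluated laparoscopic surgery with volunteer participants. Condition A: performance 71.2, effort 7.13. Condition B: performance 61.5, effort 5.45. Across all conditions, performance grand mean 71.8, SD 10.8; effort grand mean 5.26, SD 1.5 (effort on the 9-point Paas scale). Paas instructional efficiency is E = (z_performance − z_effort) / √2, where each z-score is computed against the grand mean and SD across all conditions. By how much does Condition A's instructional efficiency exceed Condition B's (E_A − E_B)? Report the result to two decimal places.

-0.16

Condition A: z_P = (71.2 − 71.8)/10.8 = -0.0556; z_E = (7.13 − 5.26)/1.5 = 1.2467; E_A = (-0.0556 − 1.2467)/√2 = -0.9209.
Condition B: z_P = (61.5 − 71.8)/10.8 = -0.9537; z_E = (5.45 − 5.26)/1.5 = 0.1267; E_B = (-0.9537 − 0.1267)/√2 = -0.7640.
E_A − E_B = -0.9209 − (-0.7640) = -0.1569 ≈ -0.16.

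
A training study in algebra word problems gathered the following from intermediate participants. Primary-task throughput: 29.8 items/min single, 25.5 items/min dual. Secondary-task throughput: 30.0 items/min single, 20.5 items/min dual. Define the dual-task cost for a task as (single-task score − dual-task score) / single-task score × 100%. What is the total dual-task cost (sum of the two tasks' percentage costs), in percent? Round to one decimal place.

46.1

Primary cost = (29.8 − 25.5) / 29.8 × 100% = 14.4295%.
Secondary cost = (30.0 − 20.5) / 30.0 × 100% = 31.6667%.
Total = 14.4295% + 31.6667% = 46.0962% ≈ 46.1%.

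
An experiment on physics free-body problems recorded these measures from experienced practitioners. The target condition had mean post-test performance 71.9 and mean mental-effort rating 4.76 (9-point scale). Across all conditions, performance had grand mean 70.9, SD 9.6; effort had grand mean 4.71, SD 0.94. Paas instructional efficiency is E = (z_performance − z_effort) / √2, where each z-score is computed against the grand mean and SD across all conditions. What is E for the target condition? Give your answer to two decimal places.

z_performance = (71.9 − 70.9) / 9.6 = 1.0000 / 9.6 = 0.1042.
z_effort = (4.76 − 4.71) / 0.94 = 0.0500 / 0.94 = 0.0532.
z_P − z_E = 0.1042 − 0.0532 = 0.0510.
E = 0.0510 / √2 = 0.0510 / 1.41421 = 0.0361 ≈ 0.04.

0.04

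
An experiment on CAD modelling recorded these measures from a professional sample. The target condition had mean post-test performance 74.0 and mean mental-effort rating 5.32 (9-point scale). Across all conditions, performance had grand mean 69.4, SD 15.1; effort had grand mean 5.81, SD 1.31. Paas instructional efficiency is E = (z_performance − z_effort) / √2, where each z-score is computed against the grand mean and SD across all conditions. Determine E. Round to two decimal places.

z_performance = (74.0 − 69.4) / 15.1 = 4.6000 / 15.1 = 0.3046.
z_effort = (5.32 − 5.81) / 1.31 = -0.4900 / 1.31 = -0.3740.
z_P − z_E = 0.3046 − (-0.3740) = 0.6786.
E = 0.6786 / √2 = 0.6786 / 1.41421 = 0.4798 ≈ 0.48.

0.48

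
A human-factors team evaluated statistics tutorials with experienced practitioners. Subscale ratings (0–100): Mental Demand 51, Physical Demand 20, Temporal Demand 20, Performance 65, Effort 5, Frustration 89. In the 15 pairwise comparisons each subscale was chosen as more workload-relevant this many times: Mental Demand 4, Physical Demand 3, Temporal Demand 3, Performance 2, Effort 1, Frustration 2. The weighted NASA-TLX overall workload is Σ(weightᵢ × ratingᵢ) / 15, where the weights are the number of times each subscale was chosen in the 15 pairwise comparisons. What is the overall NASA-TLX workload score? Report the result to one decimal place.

The tallies are the weights (they sum to 15).
Weighted sum = 4·51 + 3·20 + 3·20 + 2·65 + 1·5 + 2·89
            = 204 + 60 + 60 + 130 + 5 + 178 = 637.
Overall workload = 637 / 15 = 42.4667 ≈ 42.5.

42.5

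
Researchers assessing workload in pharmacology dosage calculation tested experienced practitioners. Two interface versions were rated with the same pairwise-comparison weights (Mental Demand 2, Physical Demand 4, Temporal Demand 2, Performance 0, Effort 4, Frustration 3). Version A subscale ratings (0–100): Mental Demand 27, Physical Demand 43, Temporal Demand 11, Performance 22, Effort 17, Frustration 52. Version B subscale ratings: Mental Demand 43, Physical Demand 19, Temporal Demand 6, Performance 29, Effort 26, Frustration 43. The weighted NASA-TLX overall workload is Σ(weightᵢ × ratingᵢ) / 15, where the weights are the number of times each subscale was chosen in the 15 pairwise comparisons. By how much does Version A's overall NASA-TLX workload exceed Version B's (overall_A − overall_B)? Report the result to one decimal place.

4.3

Version A weighted sum = 2·27 + 4·43 + 2·11 + 0·22 + 4·17 + 3·52 = 54 + 172 + 22 + 0 + 68 + 156 = 472; overall_A = 472/15 = 31.4667.
Version B weighted sum = 2·43 + 4·19 + 2·6 + 0·29 + 4·26 + 3·43 = 86 + 76 + 12 + 0 + 104 + 129 = 407; overall_B = 407/15 = 27.1333.
Difference = 31.4667 − 27.1333 = 4.3334 ≈ 4.3.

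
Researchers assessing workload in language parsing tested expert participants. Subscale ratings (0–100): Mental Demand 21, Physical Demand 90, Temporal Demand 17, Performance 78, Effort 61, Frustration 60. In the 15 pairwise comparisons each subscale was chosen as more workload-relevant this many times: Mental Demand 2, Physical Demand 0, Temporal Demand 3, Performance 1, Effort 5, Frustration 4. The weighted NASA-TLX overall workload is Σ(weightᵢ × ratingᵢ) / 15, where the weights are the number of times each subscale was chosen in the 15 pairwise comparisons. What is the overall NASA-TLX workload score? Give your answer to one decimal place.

47.7

The tallies are the weights (they sum to 15).
Weighted sum = 2·21 + 0·90 + 3·17 + 1·78 + 5·61 + 4·60
            = 42 + 0 + 51 + 78 + 305 + 240 = 716.
Overall workload = 716 / 15 = 47.7333 ≈ 47.7.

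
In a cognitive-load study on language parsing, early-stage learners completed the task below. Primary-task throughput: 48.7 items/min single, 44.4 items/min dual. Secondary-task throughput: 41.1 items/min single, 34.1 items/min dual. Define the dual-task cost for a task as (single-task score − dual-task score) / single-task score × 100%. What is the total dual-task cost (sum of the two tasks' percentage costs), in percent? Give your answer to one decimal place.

Primary cost = (48.7 − 44.4) / 48.7 × 100% = 8.8296%.
Secondary cost = (41.1 − 34.1) / 41.1 × 100% = 17.0316%.
Total = 8.8296% + 17.0316% = 25.8612% ≈ 25.9%.

25.9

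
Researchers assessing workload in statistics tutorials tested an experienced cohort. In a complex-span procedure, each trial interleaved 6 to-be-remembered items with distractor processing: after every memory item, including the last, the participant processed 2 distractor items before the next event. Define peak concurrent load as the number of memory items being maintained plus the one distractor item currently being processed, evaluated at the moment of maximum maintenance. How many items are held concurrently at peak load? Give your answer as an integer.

7

Maintenance is greatest during the distractor(s) after memory item 6: all 6 memory items are being held.
One distractor item is concurrently being processed.
Peak concurrent load = 6 + 1 = 7 items.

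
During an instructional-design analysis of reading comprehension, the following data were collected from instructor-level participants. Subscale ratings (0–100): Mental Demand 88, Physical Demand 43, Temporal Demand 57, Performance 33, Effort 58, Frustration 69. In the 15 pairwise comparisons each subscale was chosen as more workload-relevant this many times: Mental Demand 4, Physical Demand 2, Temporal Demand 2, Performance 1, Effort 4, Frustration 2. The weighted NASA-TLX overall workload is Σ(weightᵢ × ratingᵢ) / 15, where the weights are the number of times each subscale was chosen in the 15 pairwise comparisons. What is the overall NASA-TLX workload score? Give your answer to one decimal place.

The tallies are the weights (they sum to 15).
Weighted sum = 4·88 + 2·43 + 2·57 + 1·33 + 4·58 + 2·69
            = 352 + 86 + 114 + 33 + 232 + 138 = 955.
Overall workload = 955 / 15 = 63.6667 ≈ 63.7.

63.7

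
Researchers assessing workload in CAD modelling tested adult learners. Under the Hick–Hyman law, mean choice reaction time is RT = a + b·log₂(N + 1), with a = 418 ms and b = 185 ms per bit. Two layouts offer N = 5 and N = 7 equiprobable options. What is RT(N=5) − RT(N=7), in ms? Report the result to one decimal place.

RT(5) = 418 + 185·log₂(6) = 418 + 185·2.5850 = 896.2250 ms.
RT(7) = 418 + 185·log₂(8) = 418 + 185·3.0000 = 973.0000 ms.
Difference = 896.2250 − 973.0000 = -76.7750 ≈ -76.8 ms.

-76.8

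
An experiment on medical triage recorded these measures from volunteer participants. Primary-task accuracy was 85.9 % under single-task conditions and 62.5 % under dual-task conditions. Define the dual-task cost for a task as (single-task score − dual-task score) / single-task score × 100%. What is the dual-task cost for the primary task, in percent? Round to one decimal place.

Cost = (85.9 − 62.5) / 85.9 × 100%
     = 23.4000 / 85.9 × 100% = 27.2410%.
≈ 27.2%.

27.2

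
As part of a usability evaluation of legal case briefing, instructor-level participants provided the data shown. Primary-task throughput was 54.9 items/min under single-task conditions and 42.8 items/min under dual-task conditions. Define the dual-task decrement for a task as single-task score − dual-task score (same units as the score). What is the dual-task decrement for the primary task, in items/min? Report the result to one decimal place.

Decrement = 54.9 − 42.8 = 12.1000 items/min ≈ 12.1 items/min.

12.1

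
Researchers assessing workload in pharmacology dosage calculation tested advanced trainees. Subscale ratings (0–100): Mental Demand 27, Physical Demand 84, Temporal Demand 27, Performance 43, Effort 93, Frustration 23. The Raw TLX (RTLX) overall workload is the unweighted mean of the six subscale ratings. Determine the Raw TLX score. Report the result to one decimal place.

49.5

Sum of ratings = 27 + 84 + 27 + 43 + 93 + 23 = 297.
RTLX = 297 / 6 = 49.5000 ≈ 49.5.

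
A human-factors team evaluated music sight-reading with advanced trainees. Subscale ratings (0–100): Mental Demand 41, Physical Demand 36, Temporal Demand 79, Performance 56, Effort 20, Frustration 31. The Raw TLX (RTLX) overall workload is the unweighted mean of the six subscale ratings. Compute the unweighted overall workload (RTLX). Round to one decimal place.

Sum of ratings = 41 + 36 + 79 + 56 + 20 + 31 = 263.
RTLX = 263 / 6 = 43.8333 ≈ 43.8.

43.8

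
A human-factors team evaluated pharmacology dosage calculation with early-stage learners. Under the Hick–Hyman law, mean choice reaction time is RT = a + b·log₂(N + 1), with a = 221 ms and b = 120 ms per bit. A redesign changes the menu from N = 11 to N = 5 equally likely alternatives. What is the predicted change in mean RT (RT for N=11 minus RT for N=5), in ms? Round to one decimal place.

120.0

RT(11) = 221 + 120·log₂(12) = 221 + 120·3.5850 = 651.2000 ms.
RT(5) = 221 + 120·log₂(6) = 221 + 120·2.5850 = 531.2000 ms.
Difference = 651.2000 − 531.2000 = 120.0000 ≈ 120.0 ms.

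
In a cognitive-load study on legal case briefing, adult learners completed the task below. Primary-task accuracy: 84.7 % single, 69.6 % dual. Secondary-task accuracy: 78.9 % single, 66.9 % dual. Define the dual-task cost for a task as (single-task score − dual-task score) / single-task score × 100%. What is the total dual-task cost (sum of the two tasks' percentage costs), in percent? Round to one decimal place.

Primary cost = (84.7 − 69.6) / 84.7 × 100% = 17.8276%.
Secondary cost = (78.9 − 66.9) / 78.9 × 100% = 15.2091%.
Total = 17.8276% + 15.2091% = 33.0367% ≈ 33.0%.

33.0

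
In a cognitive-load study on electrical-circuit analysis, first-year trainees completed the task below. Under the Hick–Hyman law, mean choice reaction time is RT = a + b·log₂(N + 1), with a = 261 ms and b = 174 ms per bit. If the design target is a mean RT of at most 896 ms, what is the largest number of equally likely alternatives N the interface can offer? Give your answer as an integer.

11

Set 261 + 174·log₂(N + 1) ≤ 896.
log₂(N + 1) ≤ (896 − 261) / 174 = 3.6494.
N + 1 ≤ 2^3.6494 = 12.5481.
N ≤ 11.5481, so the largest integer N is 11.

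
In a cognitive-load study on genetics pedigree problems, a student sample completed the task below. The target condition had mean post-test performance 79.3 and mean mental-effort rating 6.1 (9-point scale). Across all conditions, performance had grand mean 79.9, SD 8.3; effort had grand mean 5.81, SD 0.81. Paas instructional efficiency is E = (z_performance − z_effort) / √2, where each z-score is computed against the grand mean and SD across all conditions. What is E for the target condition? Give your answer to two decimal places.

-0.30

z_performance = (79.3 − 79.9) / 8.3 = -0.6000 / 8.3 = -0.0723.
z_effort = (6.1 − 5.81) / 0.81 = 0.2900 / 0.81 = 0.3580.
z_P − z_E = -0.0723 − 0.3580 = -0.4303.
E = -0.4303 / √2 = -0.4303 / 1.41421 = -0.3043 ≈ -0.30.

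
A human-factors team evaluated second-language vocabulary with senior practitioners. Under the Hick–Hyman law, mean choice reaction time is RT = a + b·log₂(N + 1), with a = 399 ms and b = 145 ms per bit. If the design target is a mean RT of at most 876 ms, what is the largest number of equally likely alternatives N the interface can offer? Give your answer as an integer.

8

Set 399 + 145·log₂(N + 1) ≤ 876.
log₂(N + 1) ≤ (876 − 399) / 145 = 3.2897.
N + 1 ≤ 2^3.2897 = 9.7791.
N ≤ 8.7791, so the largest integer N is 8.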